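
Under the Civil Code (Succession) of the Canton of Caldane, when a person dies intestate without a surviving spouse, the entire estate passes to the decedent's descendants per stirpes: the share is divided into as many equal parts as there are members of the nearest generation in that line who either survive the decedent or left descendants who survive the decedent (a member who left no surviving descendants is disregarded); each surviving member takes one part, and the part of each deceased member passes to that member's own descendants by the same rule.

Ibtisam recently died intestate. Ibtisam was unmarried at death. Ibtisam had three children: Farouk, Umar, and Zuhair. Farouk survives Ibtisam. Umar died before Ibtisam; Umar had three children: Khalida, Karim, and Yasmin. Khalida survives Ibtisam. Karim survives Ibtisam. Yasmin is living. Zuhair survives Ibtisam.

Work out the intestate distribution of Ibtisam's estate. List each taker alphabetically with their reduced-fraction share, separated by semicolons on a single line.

Farouk 1/3; Karim 1/9; Khalida 1/9; Yasmin 1/9; Zuhair 1/3

There is no surviving spouse, so the entire estate passes to Ibtisam's descendants per stirpes.
The estate is divided into 3 equal shares of 1/3 among Farouk, Umar, Zuhair.
Farouk is living and takes 1/3.
Umar predeceased; the 1/3 allotted to Umar's branch passes to Umar's issue by representation.
The 1/3 is divided into 3 equal shares of 1/9 among Khalida, Karim, Yasmin.
Khalida is living and takes 1/9.
Karim is living and takes 1/9.
Yasmin is living and takes 1/9.
Zuhair is living and takes 1/3.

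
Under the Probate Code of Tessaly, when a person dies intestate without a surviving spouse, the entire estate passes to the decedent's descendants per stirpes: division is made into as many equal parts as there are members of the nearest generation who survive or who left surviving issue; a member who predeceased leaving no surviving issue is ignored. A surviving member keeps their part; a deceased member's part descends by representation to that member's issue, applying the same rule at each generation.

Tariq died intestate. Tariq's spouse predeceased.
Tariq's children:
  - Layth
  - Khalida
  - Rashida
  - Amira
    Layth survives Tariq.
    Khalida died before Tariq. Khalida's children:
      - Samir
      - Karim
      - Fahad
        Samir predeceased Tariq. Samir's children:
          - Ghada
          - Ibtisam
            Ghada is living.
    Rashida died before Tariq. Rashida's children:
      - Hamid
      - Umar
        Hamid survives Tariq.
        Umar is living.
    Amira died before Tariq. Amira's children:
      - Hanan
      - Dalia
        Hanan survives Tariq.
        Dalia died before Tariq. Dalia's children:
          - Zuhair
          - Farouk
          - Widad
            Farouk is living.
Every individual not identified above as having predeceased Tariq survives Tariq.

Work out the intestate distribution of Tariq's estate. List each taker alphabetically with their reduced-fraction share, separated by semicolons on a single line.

There is no surviving spouse, so the entire estate passes to Tariq's descendants per stirpes.
The estate is divided into 4 equal shares of 1/4 among Layth, Khalida, Rashida, Amira.
Layth is living and takes 1/4.
Khalida predeceased; the 1/4 allotted to Khalida's branch passes to Khalida's issue by representation.
The 1/4 is divided into 3 equal shares of 1/12 among Samir, Karim, Fahad.
Samir predeceased; the 1/12 allotted to Samir's branch passes to Samir's issue by representation.
The 1/12 is divided into 2 equal shares of 1/24 among Ghada, Ibtisam.
Ghada is living and takes 1/24.
Ibtisam is living and takes 1/24.
Karim is living and takes 1/12.
Fahad is living and takes 1/12.
Rashida predeceased; the 1/4 allotted to Rashida's branch passes to Rashida's issue by representation.
The 1/4 is divided into 2 equal shares of 1/8 among Hamid, Umar.
Hamid is living and takes 1/8.
Umar is living and takes 1/8.
Amira predeceased; the 1/4 allotted to Amira's branch passes to Amira's issue by representation.
The 1/4 is divided into 2 equal shares of 1/8 among Hanan, Dalia.
Hanan is living and takes 1/8.
Dalia predeceased; the 1/8 allotted to Dalia's branch passes to Dalia's issue by representation.
The 1/8 is divided into 3 equal shares of 1/24 among Zuhair, Farouk, Widad.
Zuhair is living and takes 1/24.
Farouk is living and takes 1/24.
Widad is living and takes 1/24.

Fahad 1/12; Farouk 1/24; Ghada 1/24; Hamid 1/8; Hanan 1/8; Ibtisam 1/24; Karim 1/12; Layth 1/4; Umar 1/8; Widad 1/24; Zuhair 1/24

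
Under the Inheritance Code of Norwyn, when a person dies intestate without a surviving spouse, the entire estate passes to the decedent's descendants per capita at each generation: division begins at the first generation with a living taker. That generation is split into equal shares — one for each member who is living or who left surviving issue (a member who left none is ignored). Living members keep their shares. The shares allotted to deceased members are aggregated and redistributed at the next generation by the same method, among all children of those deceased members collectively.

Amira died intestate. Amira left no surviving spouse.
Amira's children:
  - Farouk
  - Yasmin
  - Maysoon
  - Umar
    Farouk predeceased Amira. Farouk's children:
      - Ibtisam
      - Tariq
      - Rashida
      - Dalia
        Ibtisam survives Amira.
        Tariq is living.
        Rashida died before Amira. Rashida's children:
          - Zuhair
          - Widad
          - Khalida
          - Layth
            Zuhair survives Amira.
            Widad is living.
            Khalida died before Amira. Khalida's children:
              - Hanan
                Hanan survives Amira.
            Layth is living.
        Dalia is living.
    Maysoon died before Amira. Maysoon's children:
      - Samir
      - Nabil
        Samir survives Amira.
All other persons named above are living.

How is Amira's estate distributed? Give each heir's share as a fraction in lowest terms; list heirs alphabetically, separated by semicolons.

There is no surviving spouse, so the entire estate passes to Amira's descendants per capita at each generation.
At generation 1 (Farouk, Yasmin, Maysoon, Umar) there are 4 shares of (1)/4 = 1/4 each.
Living: Yasmin and Umar — each takes 1/4.
Deceased: Farouk and Maysoon. Their combined 1/2 is pooled and carried to generation 2.
At generation 2 (Ibtisam, Tariq, Rashida, Dalia, Samir, Nabil) there are 6 shares of (1/2)/6 = 1/12 each.
Living: Ibtisam, Tariq, Dalia, Samir, and Nabil — each takes 1/12.
Deceased: Rashida. That 1/12 share is carried to generation 3.
At generation 3 (Zuhair, Widad, Khalida, Layth) there are 4 shares of (1/12)/4 = 1/48 each.
Living: Zuhair, Widad, and Layth — each takes 1/48.
Deceased: Khalida. That 1/48 share is carried to generation 4.
At generation 4 (Hanan) there are 1 shares of (1/48)/1 = 1/48 each.
Living: Hanan — each takes 1/48.

Dalia 1/12; Hanan 1/48; Ibtisam 1/12; Layth 1/48; Nabil 1/12; Samir 1/12; Tariq 1/12; Umar 1/4; Widad 1/48; Yasmin 1/4; Zuhair 1/48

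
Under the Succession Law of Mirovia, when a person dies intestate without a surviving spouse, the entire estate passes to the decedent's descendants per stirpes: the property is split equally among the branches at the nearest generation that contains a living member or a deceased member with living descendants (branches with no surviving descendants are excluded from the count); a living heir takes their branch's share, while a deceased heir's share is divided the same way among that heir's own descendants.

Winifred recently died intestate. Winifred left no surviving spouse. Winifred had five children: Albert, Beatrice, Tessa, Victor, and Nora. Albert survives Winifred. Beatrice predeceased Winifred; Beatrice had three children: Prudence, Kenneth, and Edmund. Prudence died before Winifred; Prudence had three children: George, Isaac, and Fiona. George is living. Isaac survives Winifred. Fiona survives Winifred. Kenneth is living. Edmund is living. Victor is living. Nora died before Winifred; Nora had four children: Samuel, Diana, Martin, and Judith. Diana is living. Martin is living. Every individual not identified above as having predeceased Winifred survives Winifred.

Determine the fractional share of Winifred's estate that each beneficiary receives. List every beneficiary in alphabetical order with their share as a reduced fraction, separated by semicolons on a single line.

There is no surviving spouse, so the entire estate passes to Winifred's descendants per stirpes.
The estate is divided into 5 equal shares of 1/5 among Albert, Beatrice, Tessa, Victor, Nora.
Albert is living and takes 1/5.
Beatrice predeceased; the 1/5 allotted to Beatrice's branch passes to Beatrice's issue by representation.
The 1/5 is divided into 3 equal shares of 1/15 among Prudence, Kenneth, Edmund.
Prudence predeceased; the 1/15 allotted to Prudence's branch passes to Prudence's issue by representation.
The 1/15 is divided into 3 equal shares of 1/45 among George, Isaac, Fiona.
George is living and takes 1/45.
Isaac is living and takes 1/45.
Fiona is living and takes 1/45.
Kenneth is living and takes 1/15.
Edmund is living and takes 1/15.
Tessa is living and takes 1/5.
Victor is living and takes 1/5.
Nora predeceased; the 1/5 allotted to Nora's branch passes to Nora's issue by representation.
The 1/5 is divided into 4 equal shares of 1/20 among Samuel, Diana, Martin, Judith.
Samuel is living and takes 1/20.
Diana is living and takes 1/20.
Martin is living and takes 1/20.
Judith is living and takes 1/20.

Albert 1/5; Diana 1/20; Edmund 1/15; Fiona 1/45; George 1/45; Isaac 1/45; Judith 1/20; Kenneth 1/15; Martin 1/20; Samuel 1/20; Tessa 1/5; Victor 1/5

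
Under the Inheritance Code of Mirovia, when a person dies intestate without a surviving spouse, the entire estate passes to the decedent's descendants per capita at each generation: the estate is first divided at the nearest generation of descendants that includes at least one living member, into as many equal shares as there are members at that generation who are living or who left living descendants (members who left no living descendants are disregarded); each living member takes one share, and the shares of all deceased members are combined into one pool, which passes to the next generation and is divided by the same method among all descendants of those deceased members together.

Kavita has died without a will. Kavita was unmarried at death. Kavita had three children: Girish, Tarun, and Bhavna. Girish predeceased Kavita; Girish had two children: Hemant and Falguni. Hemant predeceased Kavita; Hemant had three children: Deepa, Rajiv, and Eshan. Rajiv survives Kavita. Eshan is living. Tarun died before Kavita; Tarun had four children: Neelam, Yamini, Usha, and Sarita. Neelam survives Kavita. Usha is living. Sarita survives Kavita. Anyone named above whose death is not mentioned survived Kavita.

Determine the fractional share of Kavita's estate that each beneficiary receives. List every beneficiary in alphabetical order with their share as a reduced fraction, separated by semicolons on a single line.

There is no surviving spouse, so the entire estate passes to Kavita's descendants per capita at each generation.
At generation 1 (Girish, Tarun, Bhavna) there are 3 shares of (1)/3 = 1/3 each.
Living: Bhavna — each takes 1/3.
Deceased: Girish and Tarun. Their combined 2/3 is pooled and carried to generation 2.
At generation 2 (Hemant, Falguni, Neelam, Yamini, Usha, Sarita) there are 6 shares of (2/3)/6 = 1/9 each.
Living: Falguni, Neelam, Yamini, Usha, and Sarita — each takes 1/9.
Deceased: Hemant. That 1/9 share is carried to generation 3.
At generation 3 (Deepa, Rajiv, Eshan) there are 3 shares of (1/9)/3 = 1/27 each.
Living: Deepa, Rajiv, and Eshan — each takes 1/27.

Bhavna 1/3; Deepa 1/27; Eshan 1/27; Falguni 1/9; Neelam 1/9; Rajiv 1/27; Sarita 1/9; Usha 1/9; Yamini 1/9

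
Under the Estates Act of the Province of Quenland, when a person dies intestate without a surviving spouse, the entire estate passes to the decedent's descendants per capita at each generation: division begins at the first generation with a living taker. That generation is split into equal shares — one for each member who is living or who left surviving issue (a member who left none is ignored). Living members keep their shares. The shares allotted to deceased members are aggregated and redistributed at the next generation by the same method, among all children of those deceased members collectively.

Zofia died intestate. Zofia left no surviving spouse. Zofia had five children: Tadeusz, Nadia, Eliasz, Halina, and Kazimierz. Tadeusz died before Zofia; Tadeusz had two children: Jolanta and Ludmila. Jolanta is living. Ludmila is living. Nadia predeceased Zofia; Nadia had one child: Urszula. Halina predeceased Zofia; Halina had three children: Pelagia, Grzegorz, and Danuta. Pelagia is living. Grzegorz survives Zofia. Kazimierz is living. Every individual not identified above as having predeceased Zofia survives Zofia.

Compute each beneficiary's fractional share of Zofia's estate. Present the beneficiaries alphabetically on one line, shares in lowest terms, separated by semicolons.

There is no surviving spouse, so the entire estate passes to Zofia's descendants per capita at each generation.
At generation 1 (Tadeusz, Nadia, Eliasz, Halina, Kazimierz) there are 5 shares of (1)/5 = 1/5 each.
Living: Eliasz and Kazimierz — each takes 1/5.
Deceased: Tadeusz, Nadia, and Halina. Their combined 3/5 is pooled and carried to generation 2.
At generation 2 (Jolanta, Ludmila, Urszula, Pelagia, Grzegorz, Danuta) there are 6 shares of (3/5)/6 = 1/10 each.
Living: Jolanta, Ludmila, Urszula, Pelagia, Grzegorz, and Danuta — each takes 1/10.

Danuta 1/10; Eliasz 1/5; Grzegorz 1/10; Jolanta 1/10; Kazimierz 1/5; Ludmila 1/10; Pelagia 1/10; Urszula 1/10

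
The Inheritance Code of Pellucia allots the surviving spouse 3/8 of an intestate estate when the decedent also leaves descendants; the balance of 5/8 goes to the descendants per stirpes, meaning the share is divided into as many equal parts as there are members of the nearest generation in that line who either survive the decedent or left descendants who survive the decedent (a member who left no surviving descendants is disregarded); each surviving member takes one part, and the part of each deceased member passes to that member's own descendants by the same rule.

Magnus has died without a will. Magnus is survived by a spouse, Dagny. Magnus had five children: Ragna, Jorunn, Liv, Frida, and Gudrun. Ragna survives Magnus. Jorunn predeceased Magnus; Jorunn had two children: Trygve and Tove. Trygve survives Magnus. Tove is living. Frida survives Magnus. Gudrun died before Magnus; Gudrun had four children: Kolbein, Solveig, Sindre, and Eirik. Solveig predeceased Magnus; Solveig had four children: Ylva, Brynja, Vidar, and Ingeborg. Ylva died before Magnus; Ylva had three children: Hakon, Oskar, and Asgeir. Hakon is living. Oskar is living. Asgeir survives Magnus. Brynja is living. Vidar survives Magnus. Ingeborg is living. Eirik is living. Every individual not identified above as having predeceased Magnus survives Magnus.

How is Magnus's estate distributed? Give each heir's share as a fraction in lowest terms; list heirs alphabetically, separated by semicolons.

Asgeir 1/384; Brynja 1/128; Dagny 3/8; Eirik 1/32; Frida 1/8; Hakon 1/384; Ingeborg 1/128; Kolbein 1/32; Liv 1/8; Oskar 1/384; Ragna 1/8; Sindre 1/32; Tove 1/16; Trygve 1/16; Vidar 1/128

Dagny, as surviving spouse, takes 3/8.
The remaining 5/8 passes to Magnus's descendants per stirpes.
The 5/8 is divided into 5 equal shares of 1/8 among Ragna, Jorunn, Liv, Frida, Gudrun.
Ragna is living and takes 1/8.
Jorunn predeceased; the 1/8 allotted to Jorunn's branch passes to Jorunn's issue by representation.
The 1/8 is divided into 2 equal shares of 1/16 among Trygve, Tove.
Trygve is living and takes 1/16.
Tove is living and takes 1/16.
Liv is living and takes 1/8.
Frida is living and takes 1/8.
Gudrun predeceased; the 1/8 allotted to Gudrun's branch passes to Gudrun's issue by representation.
The 1/8 is divided into 4 equal shares of 1/32 among Kolbein, Solveig, Sindre, Eirik.
Kolbein is living and takes 1/32.
Solveig predeceased; the 1/32 allotted to Solveig's branch passes to Solveig's issue by representation.
The 1/32 is divided into 4 equal shares of 1/128 among Ylva, Brynja, Vidar, Ingeborg.
Ylva predeceased; the 1/128 allotted to Ylva's branch passes to Ylva's issue by representation.
The 1/128 is divided into 3 equal shares of 1/384 among Hakon, Oskar, Asgeir.
Hakon is living and takes 1/384.
Oskar is living and takes 1/384.
Asgeir is living and takes 1/384.
Brynja is living and takes 1/128.
Vidar is living and takes 1/128.
Ingeborg is living and takes 1/128.
Sindre is living and takes 1/32.
Eirik is living and takes 1/32.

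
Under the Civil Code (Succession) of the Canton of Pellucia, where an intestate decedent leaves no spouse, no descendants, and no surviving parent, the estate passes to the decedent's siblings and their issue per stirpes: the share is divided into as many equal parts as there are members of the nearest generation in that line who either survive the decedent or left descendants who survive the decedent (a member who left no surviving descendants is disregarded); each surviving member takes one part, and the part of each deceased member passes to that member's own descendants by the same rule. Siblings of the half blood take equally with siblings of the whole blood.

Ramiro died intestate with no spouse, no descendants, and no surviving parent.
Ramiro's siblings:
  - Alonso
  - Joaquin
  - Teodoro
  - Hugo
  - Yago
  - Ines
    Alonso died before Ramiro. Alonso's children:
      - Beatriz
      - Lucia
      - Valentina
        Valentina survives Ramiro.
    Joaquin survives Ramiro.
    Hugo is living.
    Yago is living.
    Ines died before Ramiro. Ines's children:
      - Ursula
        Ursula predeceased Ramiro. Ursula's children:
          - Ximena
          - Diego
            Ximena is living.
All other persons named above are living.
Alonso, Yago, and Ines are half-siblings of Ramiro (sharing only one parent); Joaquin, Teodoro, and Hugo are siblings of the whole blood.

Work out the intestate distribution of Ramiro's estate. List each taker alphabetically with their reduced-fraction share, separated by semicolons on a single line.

Beatriz 1/18; Diego 1/12; Hugo 1/6; Joaquin 1/6; Lucia 1/18; Teodoro 1/6; Valentina 1/18; Ximena 1/12; Yago 1/6

No spouse, descendants, or parent survives, so the estate passes to Ramiro's siblings per stirpes.
Half-blood and whole-blood siblings take equally under the stated rule.
The estate is divided into 6 equal shares of 1/6 among Alonso, Joaquin, Teodoro, Hugo, Yago, Ines.
Alonso predeceased; the 1/6 allotted to Alonso's branch passes to Alonso's issue by representation.
The 1/6 is divided into 3 equal shares of 1/18 among Beatriz, Lucia, Valentina.
Beatriz is living and takes 1/18.
Lucia is living and takes 1/18.
Valentina is living and takes 1/18.
Joaquin is living and takes 1/6.
Teodoro is living and takes 1/6.
Hugo is living and takes 1/6.
Yago is living and takes 1/6.
Ines predeceased; the 1/6 allotted to Ines's branch passes to Ines's issue by representation.
Ursula's line is the sole branch at this level, so the full 1/6 passes to Ursula's issue by representation.
The 1/6 is divided into 2 equal shares of 1/12 among Ximena, Diego.
Ximena is living and takes 1/12.
Diego is living and takes 1/12.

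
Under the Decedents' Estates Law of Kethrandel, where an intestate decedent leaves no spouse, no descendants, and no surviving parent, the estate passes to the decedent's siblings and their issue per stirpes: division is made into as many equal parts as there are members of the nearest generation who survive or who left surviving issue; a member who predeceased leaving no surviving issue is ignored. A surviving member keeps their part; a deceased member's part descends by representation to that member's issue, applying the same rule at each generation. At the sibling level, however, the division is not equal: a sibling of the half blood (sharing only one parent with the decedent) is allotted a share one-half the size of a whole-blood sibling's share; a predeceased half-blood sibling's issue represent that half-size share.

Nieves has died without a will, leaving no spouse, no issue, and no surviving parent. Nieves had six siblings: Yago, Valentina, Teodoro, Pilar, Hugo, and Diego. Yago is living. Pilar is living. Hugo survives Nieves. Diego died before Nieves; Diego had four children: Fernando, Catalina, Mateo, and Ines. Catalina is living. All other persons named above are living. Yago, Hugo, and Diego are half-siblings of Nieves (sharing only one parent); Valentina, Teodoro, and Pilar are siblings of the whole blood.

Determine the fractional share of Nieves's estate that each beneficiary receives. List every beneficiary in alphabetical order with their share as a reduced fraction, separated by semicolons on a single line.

Catalina 1/36; Fernando 1/36; Hugo 1/9; Ines 1/36; Mateo 1/36; Pilar 2/9; Teodoro 2/9; Valentina 2/9; Yago 1/9

No spouse, descendants, or parent survives, so the estate passes to Nieves's siblings per stirpes.
Half-blood siblings count for one-half the weight of whole-blood siblings at the initial division.
Dividing 1 in proportion to weights (total weight 9/2): Yago (weight 1/2) → 1/9; Valentina (weight 1) → 2/9; Teodoro (weight 1) → 2/9; Pilar (weight 1) → 2/9; Hugo (weight 1/2) → 1/9; Diego (weight 1/2) → 1/9.
Yago is living and takes 1/9.
Valentina is living and takes 2/9.
Teodoro is living and takes 2/9.
Pilar is living and takes 2/9.
Hugo is living and takes 1/9.
Diego predeceased; the 1/9 allotted to Diego's branch passes to Diego's issue by representation.
The 1/9 is divided into 4 equal shares of 1/36 among Fernando, Catalina, Mateo, Ines.
Fernando is living and takes 1/36.
Catalina is living and takes 1/36.
Mateo is living and takes 1/36.
Ines is living and takes 1/36.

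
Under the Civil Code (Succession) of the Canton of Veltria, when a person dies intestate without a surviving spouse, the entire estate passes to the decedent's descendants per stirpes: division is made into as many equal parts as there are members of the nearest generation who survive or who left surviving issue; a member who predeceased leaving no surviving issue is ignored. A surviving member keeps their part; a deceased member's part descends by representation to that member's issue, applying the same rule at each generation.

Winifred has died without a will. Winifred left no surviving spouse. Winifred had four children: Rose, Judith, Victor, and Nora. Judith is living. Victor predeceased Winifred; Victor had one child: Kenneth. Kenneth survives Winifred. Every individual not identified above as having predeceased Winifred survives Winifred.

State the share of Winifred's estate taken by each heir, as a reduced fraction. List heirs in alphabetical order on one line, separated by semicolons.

There is no surviving spouse, so the entire estate passes to Winifred's descendants per stirpes.
The estate is divided into 4 equal shares of 1/4 among Rose, Judith, Victor, Nora.
Rose is living and takes 1/4.
Judith is living and takes 1/4.
Victor predeceased; the 1/4 allotted to Victor's branch passes to Victor's issue by representation.
Kenneth is the sole taker at this level and receives the full 1/4.
Nora is living and takes 1/4.

Judith 1/4; Kenneth 1/4; Nora 1/4; Rose 1/4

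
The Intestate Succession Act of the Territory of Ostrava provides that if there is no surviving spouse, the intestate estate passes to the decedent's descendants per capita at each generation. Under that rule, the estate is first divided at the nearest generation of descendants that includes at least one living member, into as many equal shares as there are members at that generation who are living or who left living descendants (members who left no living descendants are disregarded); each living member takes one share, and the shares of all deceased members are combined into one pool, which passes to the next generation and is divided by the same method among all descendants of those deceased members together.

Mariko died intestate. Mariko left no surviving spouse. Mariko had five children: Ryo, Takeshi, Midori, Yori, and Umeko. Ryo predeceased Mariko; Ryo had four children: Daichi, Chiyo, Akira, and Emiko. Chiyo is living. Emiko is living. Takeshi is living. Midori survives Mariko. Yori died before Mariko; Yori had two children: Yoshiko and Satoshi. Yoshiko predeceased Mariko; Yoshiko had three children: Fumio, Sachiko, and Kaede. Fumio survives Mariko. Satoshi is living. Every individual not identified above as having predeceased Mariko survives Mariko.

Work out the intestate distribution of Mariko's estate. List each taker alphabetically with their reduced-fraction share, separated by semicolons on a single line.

Akira 1/15; Chiyo 1/15; Daichi 1/15; Emiko 1/15; Fumio 1/45; Kaede 1/45; Midori 1/5; Sachiko 1/45; Satoshi 1/15; Takeshi 1/5; Umeko 1/5

There is no surviving spouse, so the entire estate passes to Mariko's descendants per capita at each generation.
At generation 1 (Ryo, Takeshi, Midori, Yori, Umeko) there are 5 shares of (1)/5 = 1/5 each.
Living: Takeshi, Midori, and Umeko — each takes 1/5.
Deceased: Ryo and Yori. Their combined 2/5 is pooled and carried to generation 2.
At generation 2 (Daichi, Chiyo, Akira, Emiko, Yoshiko, Satoshi) there are 6 shares of (2/5)/6 = 1/15 each.
Living: Daichi, Chiyo, Akira, Emiko, and Satoshi — each takes 1/15.
Deceased: Yoshiko. That 1/15 share is carried to generation 3.
At generation 3 (Fumio, Sachiko, Kaede) there are 3 shares of (1/15)/3 = 1/45 each.
Living: Fumio, Sachiko, and Kaede — each takes 1/45.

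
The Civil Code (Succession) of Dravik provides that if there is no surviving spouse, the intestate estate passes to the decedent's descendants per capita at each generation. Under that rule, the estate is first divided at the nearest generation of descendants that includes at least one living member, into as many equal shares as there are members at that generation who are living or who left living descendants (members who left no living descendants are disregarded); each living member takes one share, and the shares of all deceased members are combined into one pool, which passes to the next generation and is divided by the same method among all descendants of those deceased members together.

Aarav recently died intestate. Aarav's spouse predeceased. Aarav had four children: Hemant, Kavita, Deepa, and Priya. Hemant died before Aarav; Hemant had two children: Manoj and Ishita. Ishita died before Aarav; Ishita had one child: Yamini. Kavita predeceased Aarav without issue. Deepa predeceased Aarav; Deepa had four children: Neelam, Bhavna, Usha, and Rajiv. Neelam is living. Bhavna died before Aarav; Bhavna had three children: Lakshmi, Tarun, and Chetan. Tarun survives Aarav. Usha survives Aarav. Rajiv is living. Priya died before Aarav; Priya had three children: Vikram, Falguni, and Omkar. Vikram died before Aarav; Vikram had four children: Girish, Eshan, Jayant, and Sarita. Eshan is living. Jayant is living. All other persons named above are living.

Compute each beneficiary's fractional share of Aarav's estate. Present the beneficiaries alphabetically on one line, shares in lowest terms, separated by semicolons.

Chetan 1/24; Eshan 1/24; Falguni 1/9; Girish 1/24; Jayant 1/24; Lakshmi 1/24; Manoj 1/9; Neelam 1/9; Omkar 1/9; Rajiv 1/9; Sarita 1/24; Tarun 1/24; Usha 1/9; Yamini 1/24

There is no surviving spouse, so the entire estate passes to Aarav's descendants per capita at each generation.
No one at generation 1 (Hemant, Deepa, Priya) is living; moving to the next generation.
At generation 2 (Manoj, Ishita, Neelam, Bhavna, Usha, Rajiv, Vikram, Falguni, Omkar) there are 9 shares of (1)/9 = 1/9 each.
Living: Manoj, Neelam, Usha, Rajiv, Falguni, and Omkar — each takes 1/9.
Deceased: Ishita, Bhavna, and Vikram. Their combined 1/3 is pooled and carried to generation 3.
At generation 3 (Yamini, Lakshmi, Tarun, Chetan, Girish, Eshan, Jayant, Sarita) there are 8 shares of (1/3)/8 = 1/24 each.
Living: Yamini, Lakshmi, Tarun, Chetan, Girish, Eshan, Jayant, and Sarita — each takes 1/24.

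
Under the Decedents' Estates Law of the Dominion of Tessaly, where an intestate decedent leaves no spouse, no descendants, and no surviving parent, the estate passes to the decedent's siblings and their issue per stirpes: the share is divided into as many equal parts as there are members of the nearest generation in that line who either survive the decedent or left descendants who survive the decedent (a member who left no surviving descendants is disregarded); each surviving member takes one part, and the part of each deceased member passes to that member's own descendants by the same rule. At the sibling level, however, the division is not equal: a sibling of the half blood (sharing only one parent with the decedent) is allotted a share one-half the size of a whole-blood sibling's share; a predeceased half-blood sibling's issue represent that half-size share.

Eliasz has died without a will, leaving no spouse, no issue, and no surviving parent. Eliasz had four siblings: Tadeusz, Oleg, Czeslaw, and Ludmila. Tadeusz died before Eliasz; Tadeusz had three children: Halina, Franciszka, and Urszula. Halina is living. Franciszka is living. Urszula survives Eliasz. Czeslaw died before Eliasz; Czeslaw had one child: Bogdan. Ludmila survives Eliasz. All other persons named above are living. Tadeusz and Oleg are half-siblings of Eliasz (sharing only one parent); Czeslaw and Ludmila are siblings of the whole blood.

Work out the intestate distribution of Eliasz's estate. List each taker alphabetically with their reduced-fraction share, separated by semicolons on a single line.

No spouse, descendants, or parent survives, so the estate passes to Eliasz's siblings per stirpes.
Half-blood siblings count for one-half the weight of whole-blood siblings at the initial division.
Dividing 1 in proportion to weights (total weight 3): Tadeusz (weight 1/2) → 1/6; Oleg (weight 1/2) → 1/6; Czeslaw (weight 1) → 1/3; Ludmila (weight 1) → 1/3.
Tadeusz predeceased; the 1/6 allotted to Tadeusz's branch passes to Tadeusz's issue by representation.
The 1/6 is divided into 3 equal shares of 1/18 among Halina, Franciszka, Urszula.
Halina is living and takes 1/18.
Franciszka is living and takes 1/18.
Urszula is living and takes 1/18.
Oleg is living and takes 1/6.
Czeslaw predeceased; the 1/3 allotted to Czeslaw's branch passes to Czeslaw's issue by representation.
Bogdan is the sole taker at this level and receives the full 1/3.
Ludmila is living and takes 1/3.

Bogdan 1/3; Franciszka 1/18; Halina 1/18; Ludmila 1/3; Oleg 1/6; Urszula 1/18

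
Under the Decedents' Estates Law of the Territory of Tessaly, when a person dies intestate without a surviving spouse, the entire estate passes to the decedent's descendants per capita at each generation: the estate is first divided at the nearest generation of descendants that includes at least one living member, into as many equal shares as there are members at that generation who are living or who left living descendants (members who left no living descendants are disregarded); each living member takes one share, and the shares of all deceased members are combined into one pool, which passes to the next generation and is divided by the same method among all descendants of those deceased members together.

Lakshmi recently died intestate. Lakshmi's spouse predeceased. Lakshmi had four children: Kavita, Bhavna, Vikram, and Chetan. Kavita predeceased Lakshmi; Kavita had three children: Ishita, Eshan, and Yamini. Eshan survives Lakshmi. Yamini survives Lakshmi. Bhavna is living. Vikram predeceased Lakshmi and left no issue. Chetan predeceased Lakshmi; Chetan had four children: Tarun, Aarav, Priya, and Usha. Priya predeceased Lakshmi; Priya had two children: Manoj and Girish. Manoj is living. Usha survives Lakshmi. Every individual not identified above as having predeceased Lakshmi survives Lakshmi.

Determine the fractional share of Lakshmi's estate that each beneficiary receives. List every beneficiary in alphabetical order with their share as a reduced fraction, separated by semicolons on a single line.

Aarav 2/21; Bhavna 1/3; Eshan 2/21; Girish 1/21; Ishita 2/21; Manoj 1/21; Tarun 2/21; Usha 2/21; Yamini 2/21

There is no surviving spouse, so the entire estate passes to Lakshmi's descendants per capita at each generation.
At generation 1 (Kavita, Bhavna, Chetan) there are 3 shares of (1)/3 = 1/3 each.
Living: Bhavna — each takes 1/3.
Deceased: Kavita and Chetan. Their combined 2/3 is pooled and carried to generation 2.
At generation 2 (Ishita, Eshan, Yamini, Tarun, Aarav, Priya, Usha) there are 7 shares of (2/3)/7 = 2/21 each.
Living: Ishita, Eshan, Yamini, Tarun, Aarav, and Usha — each takes 2/21.
Deceased: Priya. That 2/21 share is carried to generation 3.
At generation 3 (Manoj, Girish) there are 2 shares of (2/21)/2 = 1/21 each.
Living: Manoj and Girish — each takes 1/21.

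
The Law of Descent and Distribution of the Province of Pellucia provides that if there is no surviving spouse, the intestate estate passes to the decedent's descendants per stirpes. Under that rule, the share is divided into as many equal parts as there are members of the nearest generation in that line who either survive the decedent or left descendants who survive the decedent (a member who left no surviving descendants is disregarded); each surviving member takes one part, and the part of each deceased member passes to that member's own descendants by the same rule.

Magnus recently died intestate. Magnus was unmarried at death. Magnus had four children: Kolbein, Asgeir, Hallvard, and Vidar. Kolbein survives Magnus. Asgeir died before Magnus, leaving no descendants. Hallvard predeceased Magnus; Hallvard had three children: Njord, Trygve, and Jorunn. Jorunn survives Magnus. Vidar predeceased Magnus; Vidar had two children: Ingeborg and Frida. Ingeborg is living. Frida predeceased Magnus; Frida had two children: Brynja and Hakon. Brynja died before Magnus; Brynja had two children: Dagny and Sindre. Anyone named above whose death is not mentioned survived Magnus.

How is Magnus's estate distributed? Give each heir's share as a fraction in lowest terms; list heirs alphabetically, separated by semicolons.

Dagny 1/24; Hakon 1/12; Ingeborg 1/6; Jorunn 1/9; Kolbein 1/3; Njord 1/9; Sindre 1/24; Trygve 1/9

There is no surviving spouse, so the entire estate passes to Magnus's descendants per stirpes.
Asgeir left no surviving issue, so that branch lapses and is disregarded.
The estate is divided into 3 equal shares of 1/3 among Kolbein, Hallvard, Vidar.
Kolbein is living and takes 1/3.
Hallvard predeceased; the 1/3 allotted to Hallvard's branch passes to Hallvard's issue by representation.
The 1/3 is divided into 3 equal shares of 1/9 among Njord, Trygve, Jorunn.
Njord is living and takes 1/9.
Trygve is living and takes 1/9.
Jorunn is living and takes 1/9.
Vidar predeceased; the 1/3 allotted to Vidar's branch passes to Vidar's issue by representation.
The 1/3 is divided into 2 equal shares of 1/6 among Ingeborg, Frida.
Ingeborg is living and takes 1/6.
Frida predeceased; the 1/6 allotted to Frida's branch passes to Frida's issue by representation.
The 1/6 is divided into 2 equal shares of 1/12 among Brynja, Hakon.
Brynja predeceased; the 1/12 allotted to Brynja's branch passes to Brynja's issue by representation.
The 1/12 is divided into 2 equal shares of 1/24 among Dagny, Sindre.
Dagny is living and takes 1/24.
Sindre is living and takes 1/24.
Hakon is living and takes 1/12.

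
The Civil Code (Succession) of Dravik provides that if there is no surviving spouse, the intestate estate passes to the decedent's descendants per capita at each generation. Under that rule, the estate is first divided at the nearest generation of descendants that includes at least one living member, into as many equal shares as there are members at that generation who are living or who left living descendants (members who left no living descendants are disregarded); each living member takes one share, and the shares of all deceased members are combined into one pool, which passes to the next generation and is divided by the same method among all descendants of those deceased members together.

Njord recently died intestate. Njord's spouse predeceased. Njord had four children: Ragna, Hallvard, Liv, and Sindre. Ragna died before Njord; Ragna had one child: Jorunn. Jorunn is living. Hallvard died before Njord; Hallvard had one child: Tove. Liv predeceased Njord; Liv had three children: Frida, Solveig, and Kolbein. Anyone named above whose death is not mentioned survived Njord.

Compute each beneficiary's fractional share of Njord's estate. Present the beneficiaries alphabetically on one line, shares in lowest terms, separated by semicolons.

There is no surviving spouse, so the entire estate passes to Njord's descendants per capita at each generation.
At generation 1 (Ragna, Hallvard, Liv, Sindre) there are 4 shares of (1)/4 = 1/4 each.
Living: Sindre — each takes 1/4.
Deceased: Ragna, Hallvard, and Liv. Their combined 3/4 is pooled and carried to generation 2.
At generation 2 (Jorunn, Tove, Frida, Solveig, Kolbein) there are 5 shares of (3/4)/5 = 3/20 each.
Living: Jorunn, Tove, Frida, Solveig, and Kolbein — each takes 3/20.

Frida 3/20; Jorunn 3/20; Kolbein 3/20; Sindre 1/4; Solveig 3/20; Tove 3/20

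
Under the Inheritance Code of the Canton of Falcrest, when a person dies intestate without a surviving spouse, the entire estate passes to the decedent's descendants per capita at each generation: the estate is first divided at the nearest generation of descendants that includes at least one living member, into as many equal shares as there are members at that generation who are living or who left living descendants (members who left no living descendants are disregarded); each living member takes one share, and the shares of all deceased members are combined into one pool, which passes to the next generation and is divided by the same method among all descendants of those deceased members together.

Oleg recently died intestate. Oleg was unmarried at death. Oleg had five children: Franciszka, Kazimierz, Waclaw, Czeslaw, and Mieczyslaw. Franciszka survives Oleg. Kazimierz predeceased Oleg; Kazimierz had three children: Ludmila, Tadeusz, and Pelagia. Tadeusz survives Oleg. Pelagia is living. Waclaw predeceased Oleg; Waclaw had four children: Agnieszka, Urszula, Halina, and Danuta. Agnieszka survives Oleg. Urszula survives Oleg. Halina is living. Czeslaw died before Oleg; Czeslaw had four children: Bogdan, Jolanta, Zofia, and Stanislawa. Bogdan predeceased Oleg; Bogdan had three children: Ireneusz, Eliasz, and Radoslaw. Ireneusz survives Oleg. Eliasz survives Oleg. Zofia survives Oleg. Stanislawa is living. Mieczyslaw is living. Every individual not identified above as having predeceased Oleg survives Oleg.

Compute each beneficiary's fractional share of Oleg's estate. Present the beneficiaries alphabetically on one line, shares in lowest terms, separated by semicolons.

There is no surviving spouse, so the entire estate passes to Oleg's descendants per capita at each generation.
At generation 1 (Franciszka, Kazimierz, Waclaw, Czeslaw, Mieczyslaw) there are 5 shares of (1)/5 = 1/5 each.
Living: Franciszka and Mieczyslaw — each takes 1/5.
Deceased: Kazimierz, Waclaw, and Czeslaw. Their combined 3/5 is pooled and carried to generation 2.
At generation 2 (Ludmila, Tadeusz, Pelagia, Agnieszka, Urszula, Halina, Danuta, Bogdan, Jolanta, Zofia, Stanislawa) there are 11 shares of (3/5)/11 = 3/55 each.
Living: Ludmila, Tadeusz, Pelagia, Agnieszka, Urszula, Halina, Danuta, Jolanta, Zofia, and Stanislawa — each takes 3/55.
Deceased: Bogdan. That 3/55 share is carried to generation 3.
At generation 3 (Ireneusz, Eliasz, Radoslaw) there are 3 shares of (3/55)/3 = 1/55 each.
Living: Ireneusz, Eliasz, and Radoslaw — each takes 1/55.

Agnieszka 3/55; Danuta 3/55; Eliasz 1/55; Franciszka 1/5; Halina 3/55; Ireneusz 1/55; Jolanta 3/55; Ludmila 3/55; Mieczyslaw 1/5; Pelagia 3/55; Radoslaw 1/55; Stanislawa 3/55; Tadeusz 3/55; Urszula 3/55; Zofia 3/55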